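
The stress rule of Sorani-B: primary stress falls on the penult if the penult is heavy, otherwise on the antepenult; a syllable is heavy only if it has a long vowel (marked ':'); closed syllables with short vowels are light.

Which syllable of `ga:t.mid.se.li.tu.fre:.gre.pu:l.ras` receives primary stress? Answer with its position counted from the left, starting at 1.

Weights: 7 gre L, 8 pu:l H, 9 ras L.
The penult (syllable 8, pu:l) is heavy, so it takes stress.
Primary stress: syllable 8 → ga:t.mid.se.li.tu.fre:.gre.ˈpu:l.ras.

8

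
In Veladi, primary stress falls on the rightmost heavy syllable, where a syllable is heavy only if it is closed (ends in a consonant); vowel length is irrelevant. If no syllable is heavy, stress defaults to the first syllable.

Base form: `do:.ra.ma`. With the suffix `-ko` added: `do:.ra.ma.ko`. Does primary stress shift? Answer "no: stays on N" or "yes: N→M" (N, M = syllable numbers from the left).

Base `do:.ra.ma` (3 syllables):
  Weights: 1 do: L, 2 ra L, 3 ma L.
  No heavy syllable in the domain; default to the first syllable = syllable 1.
  → primary stress on syllable 1.
Suffixed `do:.ra.ma.ko` (4 syllables):
  Weights: 1 do: L, 2 ra L, 3 ma L, 4 ko L.
  No heavy syllable in the domain; default to the first syllable = syllable 1.
  → primary stress on syllable 1.

no: stays on 1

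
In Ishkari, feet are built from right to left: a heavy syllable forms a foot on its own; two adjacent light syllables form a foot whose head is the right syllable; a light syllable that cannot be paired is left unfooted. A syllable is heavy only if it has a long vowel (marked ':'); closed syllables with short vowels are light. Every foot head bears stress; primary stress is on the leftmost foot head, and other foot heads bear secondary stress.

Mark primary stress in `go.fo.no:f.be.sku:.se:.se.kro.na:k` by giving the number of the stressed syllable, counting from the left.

2

Weights: 1 go L, 2 fo L, 3 no:f H, 4 be L, 5 sku: H, 6 se: H, 7 se L, 8 kro L, 9 na:k H.
Parse right to left (heavy = foot alone; LL = one foot; stranded L unfooted): (go.ˈfo) (ˈno:f) be (ˈsku:) (ˈse:) (se.ˈkro) (ˈna:k).
Foot heads: 2, 3, 5, 6, 8, 9.
Primary stress on the leftmost head = syllable 2.
Primary stress: syllable 2 → go.ˈfo.no:f.be.sku:.se:.se.kro.na:k.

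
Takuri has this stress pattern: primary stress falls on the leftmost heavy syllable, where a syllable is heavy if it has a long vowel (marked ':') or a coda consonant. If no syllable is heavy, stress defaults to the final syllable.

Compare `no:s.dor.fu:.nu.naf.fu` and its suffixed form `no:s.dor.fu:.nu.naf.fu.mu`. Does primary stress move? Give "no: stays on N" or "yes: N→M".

Base `no:s.dor.fu:.nu.naf.fu` (6 syllables):
  Weights: 1 no:s H, 2 dor H, 3 fu: H, 4 nu L, 5 naf H, 6 fu L.
  Heavy syllables in the domain: 1, 2, 3, 5. The leftmost is syllable 1 (no:s).
  → primary stress on syllable 1.
Suffixed `no:s.dor.fu:.nu.naf.fu.mu` (7 syllables):
  Weights: 1 no:s H, 2 dor H, 3 fu: H, 4 nu L, 5 naf H, 6 fu L, 7 mu L.
  Heavy syllables in the domain: 1, 2, 3, 5. The leftmost is syllable 1 (no:s).
  → primary stress on syllable 1.

no: stays on 1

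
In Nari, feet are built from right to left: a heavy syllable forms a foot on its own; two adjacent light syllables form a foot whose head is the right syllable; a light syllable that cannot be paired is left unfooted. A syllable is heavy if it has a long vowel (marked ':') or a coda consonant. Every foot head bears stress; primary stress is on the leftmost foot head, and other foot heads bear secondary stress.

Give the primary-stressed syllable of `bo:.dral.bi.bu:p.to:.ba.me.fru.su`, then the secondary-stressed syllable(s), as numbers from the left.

primary 1, secondary 2, 4, 5, 7, 9

Weights: 1 bo: H, 2 dral H, 3 bi L, 4 bu:p H, 5 to: H, 6 ba L, 7 me L, 8 fru L, 9 su L.
Parse right to left (heavy = foot alone; LL = one foot; stranded L unfooted): (ˈbo:) (ˈdral) bi (ˈbu:p) (ˈto:) (ba.ˈme) (fru.ˈsu).
Foot heads: 1, 2, 4, 5, 7, 9.
Primary stress on the leftmost head = syllable 1.
Secondary stress on 2, 4, 5, 7, 9: ˈbo:.ˌdral.bi.ˌbu:p.ˌto:.ba.ˌme.fru.ˌsu.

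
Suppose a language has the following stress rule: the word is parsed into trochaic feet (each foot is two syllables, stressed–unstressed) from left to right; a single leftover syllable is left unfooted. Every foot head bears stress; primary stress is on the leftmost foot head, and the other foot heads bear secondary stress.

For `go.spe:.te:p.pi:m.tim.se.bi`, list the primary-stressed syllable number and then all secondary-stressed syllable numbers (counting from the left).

primary 1, secondary 3, 5

Parse left to right into trochaic (ˈσσ) feet: (ˈgo.spe:) (ˈte:p.pi:m) (ˈtim.se) bi. Syllable 7 is left unfooted.
Foot heads (stressed positions): 1, 3, 5.
End Rule Leftmost: primary stress on the leftmost head = syllable 1.
Secondary stress on 3, 5: ˈgo.spe:.ˌte:p.pi:m.ˌtim.se.bi.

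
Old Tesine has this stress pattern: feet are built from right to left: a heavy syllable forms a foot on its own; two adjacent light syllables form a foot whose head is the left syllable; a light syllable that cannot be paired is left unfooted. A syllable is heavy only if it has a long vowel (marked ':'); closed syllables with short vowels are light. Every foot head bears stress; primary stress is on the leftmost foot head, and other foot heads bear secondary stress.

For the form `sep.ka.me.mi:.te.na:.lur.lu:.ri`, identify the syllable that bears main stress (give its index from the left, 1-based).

Weights: 1 sep L, 2 ka L, 3 me L, 4 mi: H, 5 te L, 6 na: H, 7 lur L, 8 lu: H, 9 ri L.
Parse right to left (heavy = foot alone; LL = one foot; stranded L unfooted): sep (ˈka.me) (ˈmi:) te (ˈna:) lur (ˈlu:) ri.
Foot heads: 2, 4, 6, 8.
Primary stress on the leftmost head = syllable 2.
Primary stress: syllable 2 → sep.ˈka.me.mi:.te.na:.lur.lu:.ri.

2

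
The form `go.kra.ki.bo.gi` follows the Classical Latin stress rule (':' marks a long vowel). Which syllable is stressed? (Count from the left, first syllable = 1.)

3

Classical Latin: stress the penult if heavy (long vowel or closed), else the antepenult.
Weights: 3 ki L, 4 bo L, 5 gi L.
The penult (syllable 4, bo) is light, so stress falls on the antepenult (syllable 3, ki).
Stress on syllable 3: go.kra.ˈki.bo.gi.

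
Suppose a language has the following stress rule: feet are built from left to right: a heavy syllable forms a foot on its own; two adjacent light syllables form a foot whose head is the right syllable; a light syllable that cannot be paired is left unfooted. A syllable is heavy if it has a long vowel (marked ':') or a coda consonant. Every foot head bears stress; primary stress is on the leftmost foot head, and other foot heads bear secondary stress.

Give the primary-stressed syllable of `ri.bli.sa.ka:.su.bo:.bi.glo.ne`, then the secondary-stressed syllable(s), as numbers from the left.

primary 2, secondary 4, 6, 8

Weights: 1 ri L, 2 bli L, 3 sa L, 4 ka: H, 5 su L, 6 bo: H, 7 bi L, 8 glo L, 9 ne L.
Parse left to right (heavy = foot alone; LL = one foot; stranded L unfooted): (ri.ˈbli) sa (ˈka:) su (ˈbo:) (bi.ˈglo) ne.
Foot heads: 2, 4, 6, 8.
Primary stress on the leftmost head = syllable 2.
Secondary stress on 4, 6, 8: ri.ˈbli.sa.ˌka:.su.ˌbo:.bi.ˌglo.ne.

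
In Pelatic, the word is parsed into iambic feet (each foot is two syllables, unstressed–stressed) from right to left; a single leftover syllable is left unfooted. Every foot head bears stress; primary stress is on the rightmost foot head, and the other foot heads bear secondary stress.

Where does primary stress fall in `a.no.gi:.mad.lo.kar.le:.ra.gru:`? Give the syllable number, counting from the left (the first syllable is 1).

9

Parse right to left into iambic (σˈσ) feet: a (no.ˈgi:) (mad.ˈlo) (kar.ˈle:) (ra.ˈgru:). Syllable 1 is left unfooted.
Foot heads (stressed positions): 3, 5, 7, 9.
End Rule Rightmost: primary stress on the rightmost head = syllable 9.
Primary stress: syllable 9 → a.no.gi:.mad.lo.kar.le:.ra.ˈgru:.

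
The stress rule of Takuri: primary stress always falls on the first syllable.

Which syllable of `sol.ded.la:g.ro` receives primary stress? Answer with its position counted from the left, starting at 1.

1

The word has 4 syllables; the first syllable is syllable 1 (sol).
Primary stress: syllable 1 → ˈsol.ded.la:g.ro.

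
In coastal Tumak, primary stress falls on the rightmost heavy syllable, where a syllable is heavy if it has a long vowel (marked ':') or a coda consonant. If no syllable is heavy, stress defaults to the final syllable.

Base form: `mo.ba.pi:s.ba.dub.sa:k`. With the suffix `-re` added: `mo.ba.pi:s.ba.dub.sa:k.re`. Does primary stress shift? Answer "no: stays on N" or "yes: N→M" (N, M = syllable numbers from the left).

no: stays on 6

Base `mo.ba.pi:s.ba.dub.sa:k` (6 syllables):
  Weights: 1 mo L, 2 ba L, 3 pi:s H, 4 ba L, 5 dub H, 6 sa:k H.
  Heavy syllables in the domain: 3, 5, 6. The rightmost is syllable 6 (sa:k).
  → primary stress on syllable 6.
Suffixed `mo.ba.pi:s.ba.dub.sa:k.re` (7 syllables):
  Weights: 1 mo L, 2 ba L, 3 pi:s H, 4 ba L, 5 dub H, 6 sa:k H, 7 re L.
  Heavy syllables in the domain: 3, 5, 6. The rightmost is syllable 6 (sa:k).
  → primary stress on syllable 6.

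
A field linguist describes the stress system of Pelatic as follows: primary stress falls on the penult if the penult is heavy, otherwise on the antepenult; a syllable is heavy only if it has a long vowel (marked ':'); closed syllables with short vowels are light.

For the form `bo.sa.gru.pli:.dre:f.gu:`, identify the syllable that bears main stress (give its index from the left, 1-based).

5

Weights: 4 pli: H, 5 dre:f H, 6 gu: H.
The penult (syllable 5, dre:f) is heavy, so it takes stress.
Primary stress: syllable 5 → bo.sa.gru.pli:.ˈdre:f.gu:.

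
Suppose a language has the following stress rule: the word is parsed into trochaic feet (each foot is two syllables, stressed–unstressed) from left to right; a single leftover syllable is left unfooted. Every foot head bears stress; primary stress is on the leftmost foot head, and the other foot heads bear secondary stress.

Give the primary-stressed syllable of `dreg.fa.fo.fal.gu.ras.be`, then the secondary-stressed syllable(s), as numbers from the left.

Parse left to right into trochaic (ˈσσ) feet: (ˈdreg.fa) (ˈfo.fal) (ˈgu.ras) be. Syllable 7 is left unfooted.
Foot heads (stressed positions): 1, 3, 5.
End Rule Leftmost: primary stress on the leftmost head = syllable 1.
Secondary stress on 3, 5: ˈdreg.fa.ˌfo.fal.ˌgu.ras.be.

primary 1, secondary 3, 5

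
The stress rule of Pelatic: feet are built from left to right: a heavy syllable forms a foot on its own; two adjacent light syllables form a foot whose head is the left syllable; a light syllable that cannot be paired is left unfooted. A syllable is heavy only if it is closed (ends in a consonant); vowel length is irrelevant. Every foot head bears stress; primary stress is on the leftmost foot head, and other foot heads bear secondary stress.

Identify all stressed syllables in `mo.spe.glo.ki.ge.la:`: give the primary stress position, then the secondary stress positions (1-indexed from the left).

Weights: 1 mo L, 2 spe L, 3 glo L, 4 ki L, 5 ge L, 6 la: L.
Parse left to right (heavy = foot alone; LL = one foot; stranded L unfooted): (ˈmo.spe) (ˈglo.ki) (ˈge.la:).
Foot heads: 1, 3, 5.
Primary stress on the leftmost head = syllable 1.
Secondary stress on 3, 5: ˈmo.spe.ˌglo.ki.ˌge.la:.

primary 1, secondary 3, 5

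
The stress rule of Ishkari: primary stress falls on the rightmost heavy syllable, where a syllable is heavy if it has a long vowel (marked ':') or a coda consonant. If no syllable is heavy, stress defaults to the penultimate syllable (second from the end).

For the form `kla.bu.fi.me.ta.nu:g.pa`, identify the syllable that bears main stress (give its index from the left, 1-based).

Weights: 1 kla L, 2 bu L, 3 fi L, 4 me L, 5 ta L, 6 nu:g H, 7 pa L.
Heavy syllables in the domain: 6. The rightmost is syllable 6 (nu:g).
Primary stress: syllable 6 → kla.bu.fi.me.ta.ˈnu:g.pa.

6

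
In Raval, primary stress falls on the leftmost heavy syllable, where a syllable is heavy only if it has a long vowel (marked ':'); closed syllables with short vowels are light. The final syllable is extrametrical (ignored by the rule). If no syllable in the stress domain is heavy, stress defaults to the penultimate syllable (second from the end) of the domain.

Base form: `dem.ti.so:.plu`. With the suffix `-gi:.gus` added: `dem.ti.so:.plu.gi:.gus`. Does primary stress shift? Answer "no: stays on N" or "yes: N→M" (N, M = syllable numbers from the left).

Base `dem.ti.so:.plu` (4 syllables):
  The final syllable (4, plu) is extrametrical; the stress domain is syllables 1–3.
  Weights: 1 dem L, 2 ti L, 3 so: H.
  Heavy syllables in the domain: 3. The leftmost is syllable 3 (so:).
  → primary stress on syllable 3.
Suffixed `dem.ti.so:.plu.gi:.gus` (6 syllables):
  The final syllable (6, gus) is extrametrical; the stress domain is syllables 1–5.
  Weights: 1 dem L, 2 ti L, 3 so: H, 4 plu L, 5 gi: H.
  Heavy syllables in the domain: 3, 5. The leftmost is syllable 3 (so:).
  → primary stress on syllable 3.

no: stays on 3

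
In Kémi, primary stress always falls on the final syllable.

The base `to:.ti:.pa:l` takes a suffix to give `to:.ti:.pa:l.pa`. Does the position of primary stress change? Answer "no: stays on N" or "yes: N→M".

yes: 3→4

Base `to:.ti:.pa:l` (3 syllables):
  The word has 3 syllables; the final syllable is syllable 3 (pa:l).
  → primary stress on syllable 3.
Suffixed `to:.ti:.pa:l.pa` (4 syllables):
  The word has 4 syllables; the final syllable is syllable 4 (pa).
  → primary stress on syllable 4.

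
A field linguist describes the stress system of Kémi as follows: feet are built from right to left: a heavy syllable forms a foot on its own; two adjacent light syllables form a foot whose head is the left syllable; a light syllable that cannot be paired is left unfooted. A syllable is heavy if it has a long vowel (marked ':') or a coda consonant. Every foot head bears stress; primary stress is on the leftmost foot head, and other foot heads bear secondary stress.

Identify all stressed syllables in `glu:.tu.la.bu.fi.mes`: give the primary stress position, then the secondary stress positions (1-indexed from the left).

Weights: 1 glu: H, 2 tu L, 3 la L, 4 bu L, 5 fi L, 6 mes H.
Parse right to left (heavy = foot alone; LL = one foot; stranded L unfooted): (ˈglu:) (ˈtu.la) (ˈbu.fi) (ˈmes).
Foot heads: 1, 2, 4, 6.
Primary stress on the leftmost head = syllable 1.
Secondary stress on 2, 4, 6: ˈglu:.ˌtu.la.ˌbu.fi.ˌmes.

primary 1, secondary 2, 4, 6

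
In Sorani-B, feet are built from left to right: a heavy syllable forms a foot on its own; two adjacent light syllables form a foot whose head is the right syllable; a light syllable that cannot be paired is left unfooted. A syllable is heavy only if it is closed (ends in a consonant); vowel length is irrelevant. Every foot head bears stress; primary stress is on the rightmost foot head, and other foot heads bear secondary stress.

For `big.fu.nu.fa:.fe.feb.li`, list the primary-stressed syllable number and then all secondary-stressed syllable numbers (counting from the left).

primary 6, secondary 1, 3, 5

Weights: 1 big H, 2 fu L, 3 nu L, 4 fa: L, 5 fe L, 6 feb H, 7 li L.
Parse left to right (heavy = foot alone; LL = one foot; stranded L unfooted): (ˈbig) (fu.ˈnu) (fa:.ˈfe) (ˈfeb) li.
Foot heads: 1, 3, 5, 6.
Primary stress on the rightmost head = syllable 6.
Secondary stress on 1, 3, 5: ˌbig.fu.ˌnu.fa:.ˌfe.ˈfeb.li.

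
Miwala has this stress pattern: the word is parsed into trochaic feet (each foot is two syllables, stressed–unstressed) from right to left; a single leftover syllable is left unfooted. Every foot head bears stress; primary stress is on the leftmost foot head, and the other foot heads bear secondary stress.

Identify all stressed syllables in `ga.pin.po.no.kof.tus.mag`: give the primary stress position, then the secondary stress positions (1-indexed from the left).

Parse right to left into trochaic (ˈσσ) feet: ga (ˈpin.po) (ˈno.kof) (ˈtus.mag). Syllable 1 is left unfooted.
Foot heads (stressed positions): 2, 4, 6.
End Rule Leftmost: primary stress on the leftmost head = syllable 2.
Secondary stress on 4, 6: ga.ˈpin.po.ˌno.kof.ˌtus.mag.

primary 2, secondary 4, 6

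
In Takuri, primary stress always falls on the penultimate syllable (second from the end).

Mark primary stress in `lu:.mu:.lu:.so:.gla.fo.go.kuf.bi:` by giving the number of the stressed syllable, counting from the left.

8

The word has 9 syllables; the penultimate syllable (second from the end) is syllable 8 (kuf).
Primary stress: syllable 8 → lu:.mu:.lu:.so:.gla.fo.go.ˈkuf.bi:.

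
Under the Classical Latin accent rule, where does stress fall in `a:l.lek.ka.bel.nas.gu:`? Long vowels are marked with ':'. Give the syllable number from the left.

Classical Latin: stress the penult if heavy (long vowel or closed), else the antepenult.
Weights: 4 bel H, 5 nas H, 6 gu: H.
The penult (syllable 5, nas) is heavy, so it takes stress.
Stress on syllable 5: a:l.lek.ka.bel.ˈnas.gu:.

5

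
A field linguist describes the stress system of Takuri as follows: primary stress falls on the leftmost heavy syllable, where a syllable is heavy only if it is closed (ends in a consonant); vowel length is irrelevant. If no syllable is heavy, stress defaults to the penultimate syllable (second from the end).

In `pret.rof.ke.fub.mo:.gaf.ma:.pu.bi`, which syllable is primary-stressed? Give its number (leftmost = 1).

Weights: 1 pret H, 2 rof H, 3 ke L, 4 fub H, 5 mo: L, 6 gaf H, 7 ma: L, 8 pu L, 9 bi L.
Heavy syllables in the domain: 1, 2, 4, 6. The leftmost is syllable 1 (pret).
Primary stress: syllable 1 → ˈpret.rof.ke.fub.mo:.gaf.ma:.pu.bi.

1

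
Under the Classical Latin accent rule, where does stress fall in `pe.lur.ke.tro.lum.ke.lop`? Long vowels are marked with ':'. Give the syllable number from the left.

Classical Latin: stress the penult if heavy (long vowel or closed), else the antepenult.
Weights: 5 lum H, 6 ke L, 7 lop H.
The penult (syllable 6, ke) is light, so stress falls on the antepenult (syllable 5, lum).
Stress on syllable 5: pe.lur.ke.tro.ˈlum.ke.lop.

5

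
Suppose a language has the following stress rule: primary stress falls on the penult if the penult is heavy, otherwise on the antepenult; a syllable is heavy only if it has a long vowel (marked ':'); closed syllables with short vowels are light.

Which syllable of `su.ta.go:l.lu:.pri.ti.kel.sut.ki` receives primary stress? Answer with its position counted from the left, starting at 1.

7

Weights: 7 kel L, 8 sut L, 9 ki L.
The penult (syllable 8, sut) is light, so stress falls on the antepenult (syllable 7, kel).
Primary stress: syllable 7 → su.ta.go:l.lu:.pri.ti.ˈkel.sut.ki.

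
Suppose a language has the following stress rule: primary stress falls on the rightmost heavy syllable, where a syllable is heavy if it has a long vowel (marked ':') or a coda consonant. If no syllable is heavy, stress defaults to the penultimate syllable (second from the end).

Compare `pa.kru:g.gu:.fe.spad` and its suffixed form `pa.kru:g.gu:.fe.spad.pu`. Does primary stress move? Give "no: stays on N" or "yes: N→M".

Base `pa.kru:g.gu:.fe.spad` (5 syllables):
  Weights: 1 pa L, 2 kru:g H, 3 gu: H, 4 fe L, 5 spad H.
  Heavy syllables in the domain: 2, 3, 5. The rightmost is syllable 5 (spad).
  → primary stress on syllable 5.
Suffixed `pa.kru:g.gu:.fe.spad.pu` (6 syllables):
  Weights: 1 pa L, 2 kru:g H, 3 gu: H, 4 fe L, 5 spad H, 6 pu L.
  Heavy syllables in the domain: 2, 3, 5. The rightmost is syllable 5 (spad).
  → primary stress on syllable 5.

no: stays on 5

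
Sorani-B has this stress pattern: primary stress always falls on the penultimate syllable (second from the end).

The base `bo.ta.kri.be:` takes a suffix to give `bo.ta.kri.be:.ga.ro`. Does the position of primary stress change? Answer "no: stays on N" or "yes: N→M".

yes: 3→5

Base `bo.ta.kri.be:` (4 syllables):
  The word has 4 syllables; the penultimate syllable (second from the end) is syllable 3 (kri).
  → primary stress on syllable 3.
Suffixed `bo.ta.kri.be:.ga.ro` (6 syllables):
  The word has 6 syllables; the penultimate syllable (second from the end) is syllable 5 (ga).
  → primary stress on syllable 5.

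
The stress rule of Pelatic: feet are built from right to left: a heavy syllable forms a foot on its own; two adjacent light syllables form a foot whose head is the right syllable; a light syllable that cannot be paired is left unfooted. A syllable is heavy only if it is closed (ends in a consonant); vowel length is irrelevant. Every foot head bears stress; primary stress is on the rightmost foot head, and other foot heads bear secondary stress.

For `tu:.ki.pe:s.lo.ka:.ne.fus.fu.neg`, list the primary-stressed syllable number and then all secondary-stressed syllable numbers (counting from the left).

Weights: 1 tu: L, 2 ki L, 3 pe:s H, 4 lo L, 5 ka: L, 6 ne L, 7 fus H, 8 fu L, 9 neg H.
Parse right to left (heavy = foot alone; LL = one foot; stranded L unfooted): (tu:.ˈki) (ˈpe:s) lo (ka:.ˈne) (ˈfus) fu (ˈneg).
Foot heads: 2, 3, 6, 7, 9.
Primary stress on the rightmost head = syllable 9.
Secondary stress on 2, 3, 6, 7: tu:.ˌki.ˌpe:s.lo.ka:.ˌne.ˌfus.fu.ˈneg.

primary 9, secondary 2, 3, 6, 7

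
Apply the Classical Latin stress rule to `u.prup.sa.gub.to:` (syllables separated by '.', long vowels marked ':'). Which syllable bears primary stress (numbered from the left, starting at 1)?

4

Classical Latin: stress the penult if heavy (long vowel or closed), else the antepenult.
Weights: 3 sa L, 4 gub H, 5 to: H.
The penult (syllable 4, gub) is heavy, so it takes stress.
Stress on syllable 4: u.prup.sa.ˈgub.to:.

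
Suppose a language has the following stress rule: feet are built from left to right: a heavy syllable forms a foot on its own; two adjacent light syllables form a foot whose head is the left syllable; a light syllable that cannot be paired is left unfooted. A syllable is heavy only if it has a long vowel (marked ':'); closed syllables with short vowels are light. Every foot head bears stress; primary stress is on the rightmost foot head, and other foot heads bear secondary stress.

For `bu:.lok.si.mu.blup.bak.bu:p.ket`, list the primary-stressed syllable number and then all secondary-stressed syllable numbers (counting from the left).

Weights: 1 bu: H, 2 lok L, 3 si L, 4 mu L, 5 blup L, 6 bak L, 7 bu:p H, 8 ket L.
Parse left to right (heavy = foot alone; LL = one foot; stranded L unfooted): (ˈbu:) (ˈlok.si) (ˈmu.blup) bak (ˈbu:p) ket.
Foot heads: 1, 2, 4, 7.
Primary stress on the rightmost head = syllable 7.
Secondary stress on 1, 2, 4: ˌbu:.ˌlok.si.ˌmu.blup.bak.ˈbu:p.ket.

primary 7, secondary 1, 2, 4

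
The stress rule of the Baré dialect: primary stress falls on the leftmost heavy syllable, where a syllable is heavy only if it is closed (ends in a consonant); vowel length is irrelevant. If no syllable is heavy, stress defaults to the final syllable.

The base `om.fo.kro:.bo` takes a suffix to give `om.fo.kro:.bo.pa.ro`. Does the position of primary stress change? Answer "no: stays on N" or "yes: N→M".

no: stays on 1

Base `om.fo.kro:.bo` (4 syllables):
  Weights: 1 om H, 2 fo L, 3 kro: L, 4 bo L.
  Heavy syllables in the domain: 1. The leftmost is syllable 1 (om).
  → primary stress on syllable 1.
Suffixed `om.fo.kro:.bo.pa.ro` (6 syllables):
  Weights: 1 om H, 2 fo L, 3 kro: L, 4 bo L, 5 pa L, 6 ro L.
  Heavy syllables in the domain: 1. The leftmost is syllable 1 (om).
  → primary stress on syllable 1.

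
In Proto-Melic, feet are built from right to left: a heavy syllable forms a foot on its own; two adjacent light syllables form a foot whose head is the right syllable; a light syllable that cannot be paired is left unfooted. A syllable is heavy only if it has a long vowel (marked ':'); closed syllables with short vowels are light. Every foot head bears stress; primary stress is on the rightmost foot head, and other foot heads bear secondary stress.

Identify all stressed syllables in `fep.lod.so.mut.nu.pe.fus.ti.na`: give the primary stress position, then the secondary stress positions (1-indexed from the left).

Weights: 1 fep L, 2 lod L, 3 so L, 4 mut L, 5 nu L, 6 pe L, 7 fus L, 8 ti L, 9 na L.
Parse right to left (heavy = foot alone; LL = one foot; stranded L unfooted): fep (lod.ˈso) (mut.ˈnu) (pe.ˈfus) (ti.ˈna).
Foot heads: 3, 5, 7, 9.
Primary stress on the rightmost head = syllable 9.
Secondary stress on 3, 5, 7: fep.lod.ˌso.mut.ˌnu.pe.ˌfus.ti.ˈna.

primary 9, secondary 3, 5, 7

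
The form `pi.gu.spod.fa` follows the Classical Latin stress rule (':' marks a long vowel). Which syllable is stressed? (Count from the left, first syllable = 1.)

Classical Latin: stress the penult if heavy (long vowel or closed), else the antepenult.
Weights: 2 gu L, 3 spod H, 4 fa L.
The penult (syllable 3, spod) is heavy, so it takes stress.
Stress on syllable 3: pi.gu.ˈspod.fa.

3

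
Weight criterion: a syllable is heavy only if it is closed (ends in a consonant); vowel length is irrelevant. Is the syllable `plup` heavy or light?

`plup`: short vowel, closed (coda /p/). Closed (coda /p/) → heavy.

heavy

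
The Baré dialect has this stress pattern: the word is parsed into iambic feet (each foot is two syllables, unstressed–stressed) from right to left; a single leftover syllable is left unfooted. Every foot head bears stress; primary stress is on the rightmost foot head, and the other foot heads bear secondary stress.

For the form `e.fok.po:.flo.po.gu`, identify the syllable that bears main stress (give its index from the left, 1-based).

Parse right to left into iambic (σˈσ) feet: (e.ˈfok) (po:.ˈflo) (po.ˈgu).
Foot heads (stressed positions): 2, 4, 6.
End Rule Rightmost: primary stress on the rightmost head = syllable 6.
Primary stress: syllable 6 → e.fok.po:.flo.po.ˈgu.

6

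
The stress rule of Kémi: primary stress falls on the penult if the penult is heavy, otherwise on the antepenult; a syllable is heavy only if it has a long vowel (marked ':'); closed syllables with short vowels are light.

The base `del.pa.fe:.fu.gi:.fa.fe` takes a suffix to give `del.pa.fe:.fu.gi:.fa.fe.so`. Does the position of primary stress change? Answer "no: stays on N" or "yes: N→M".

yes: 5→6

Base `del.pa.fe:.fu.gi:.fa.fe` (7 syllables):
  Weights: 5 gi: H, 6 fa L, 7 fe L.
  The penult (syllable 6, fa) is light, so stress falls on the antepenult (syllable 5, gi:).
  → primary stress on syllable 5.
Suffixed `del.pa.fe:.fu.gi:.fa.fe.so` (8 syllables):
  Weights: 6 fa L, 7 fe L, 8 so L.
  The penult (syllable 7, fe) is light, so stress falls on the antepenult (syllable 6, fa).
  → primary stress on syllable 6.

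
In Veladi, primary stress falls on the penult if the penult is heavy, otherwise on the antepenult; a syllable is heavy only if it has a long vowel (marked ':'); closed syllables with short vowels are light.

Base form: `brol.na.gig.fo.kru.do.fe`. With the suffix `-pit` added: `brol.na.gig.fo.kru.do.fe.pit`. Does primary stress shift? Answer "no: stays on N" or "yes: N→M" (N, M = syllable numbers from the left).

Base `brol.na.gig.fo.kru.do.fe` (7 syllables):
  Weights: 5 kru L, 6 do L, 7 fe L.
  The penult (syllable 6, do) is light, so stress falls on the antepenult (syllable 5, kru).
  → primary stress on syllable 5.
Suffixed `brol.na.gig.fo.kru.do.fe.pit` (8 syllables):
  Weights: 6 do L, 7 fe L, 8 pit L.
  The penult (syllable 7, fe) is light, so stress falls on the antepenult (syllable 6, do).
  → primary stress on syllable 6.

yes: 5→6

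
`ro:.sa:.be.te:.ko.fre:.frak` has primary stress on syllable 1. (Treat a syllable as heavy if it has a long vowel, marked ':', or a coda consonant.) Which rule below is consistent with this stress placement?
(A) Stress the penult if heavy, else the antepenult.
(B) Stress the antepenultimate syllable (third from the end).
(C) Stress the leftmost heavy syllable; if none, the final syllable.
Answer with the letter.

C

Rule A → syllable 6 (observed: 1).
Rule B → syllable 5 (observed: 1).
Rule C → syllable 1 ✓.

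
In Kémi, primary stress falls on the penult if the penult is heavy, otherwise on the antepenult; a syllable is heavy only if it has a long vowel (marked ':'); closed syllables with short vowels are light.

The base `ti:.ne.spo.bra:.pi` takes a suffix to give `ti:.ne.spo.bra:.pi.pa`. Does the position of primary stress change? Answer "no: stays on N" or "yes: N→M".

Base `ti:.ne.spo.bra:.pi` (5 syllables):
  Weights: 3 spo L, 4 bra: H, 5 pi L.
  The penult (syllable 4, bra:) is heavy, so it takes stress.
  → primary stress on syllable 4.
Suffixed `ti:.ne.spo.bra:.pi.pa` (6 syllables):
  Weights: 4 bra: H, 5 pi L, 6 pa L.
  The penult (syllable 5, pi) is light, so stress falls on the antepenult (syllable 4, bra:).
  → primary stress on syllable 4.

no: stays on 4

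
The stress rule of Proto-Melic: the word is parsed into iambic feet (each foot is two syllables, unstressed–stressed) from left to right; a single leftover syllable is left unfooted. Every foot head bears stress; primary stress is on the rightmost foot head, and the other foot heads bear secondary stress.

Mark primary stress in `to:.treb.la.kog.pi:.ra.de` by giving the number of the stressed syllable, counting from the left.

Parse left to right into iambic (σˈσ) feet: (to:.ˈtreb) (la.ˈkog) (pi:.ˈra) de. Syllable 7 is left unfooted.
Foot heads (stressed positions): 2, 4, 6.
End Rule Rightmost: primary stress on the rightmost head = syllable 6.
Primary stress: syllable 6 → to:.treb.la.kog.pi:.ˈra.de.

6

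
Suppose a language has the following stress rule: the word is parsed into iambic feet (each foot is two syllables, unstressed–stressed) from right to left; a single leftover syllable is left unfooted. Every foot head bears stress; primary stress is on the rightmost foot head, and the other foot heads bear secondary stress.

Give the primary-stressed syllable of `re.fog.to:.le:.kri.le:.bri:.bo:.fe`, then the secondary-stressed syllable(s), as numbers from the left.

primary 9, secondary 3, 5, 7

Parse right to left into iambic (σˈσ) feet: re (fog.ˈto:) (le:.ˈkri) (le:.ˈbri:) (bo:.ˈfe). Syllable 1 is left unfooted.
Foot heads (stressed positions): 3, 5, 7, 9.
End Rule Rightmost: primary stress on the rightmost head = syllable 9.
Secondary stress on 3, 5, 7: re.fog.ˌto:.le:.ˌkri.le:.ˌbri:.bo:.ˈfe.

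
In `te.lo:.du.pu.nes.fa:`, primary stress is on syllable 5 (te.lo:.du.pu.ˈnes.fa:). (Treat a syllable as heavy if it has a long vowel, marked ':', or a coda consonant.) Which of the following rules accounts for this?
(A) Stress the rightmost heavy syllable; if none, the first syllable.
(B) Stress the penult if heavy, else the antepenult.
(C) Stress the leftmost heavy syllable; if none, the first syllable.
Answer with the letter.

Rule A → syllable 6 (observed: 5).
Rule B → syllable 5 ✓.
Rule C → syllable 2 (observed: 5).

B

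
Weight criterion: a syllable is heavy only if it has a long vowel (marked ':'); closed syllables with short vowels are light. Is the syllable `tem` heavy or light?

light

`tem`: short vowel, closed (coda /m/). Short vowel → light.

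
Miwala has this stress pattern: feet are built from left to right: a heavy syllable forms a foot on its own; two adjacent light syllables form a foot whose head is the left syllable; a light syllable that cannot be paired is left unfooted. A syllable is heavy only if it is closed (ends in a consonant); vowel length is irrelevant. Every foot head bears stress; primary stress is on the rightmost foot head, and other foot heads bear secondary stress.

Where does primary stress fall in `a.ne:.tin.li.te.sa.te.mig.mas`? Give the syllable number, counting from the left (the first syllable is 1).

Weights: 1 a L, 2 ne: L, 3 tin H, 4 li L, 5 te L, 6 sa L, 7 te L, 8 mig H, 9 mas H.
Parse left to right (heavy = foot alone; LL = one foot; stranded L unfooted): (ˈa.ne:) (ˈtin) (ˈli.te) (ˈsa.te) (ˈmig) (ˈmas).
Foot heads: 1, 3, 4, 6, 8, 9.
Primary stress on the rightmost head = syllable 9.
Primary stress: syllable 9 → a.ne:.tin.li.te.sa.te.mig.ˈmas.

9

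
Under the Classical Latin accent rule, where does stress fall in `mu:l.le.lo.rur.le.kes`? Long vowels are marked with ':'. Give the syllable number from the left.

4

Classical Latin: stress the penult if heavy (long vowel or closed), else the antepenult.
Weights: 4 rur H, 5 le L, 6 kes H.
The penult (syllable 5, le) is light, so stress falls on the antepenult (syllable 4, rur).
Stress on syllable 4: mu:l.le.lo.ˈrur.le.kes.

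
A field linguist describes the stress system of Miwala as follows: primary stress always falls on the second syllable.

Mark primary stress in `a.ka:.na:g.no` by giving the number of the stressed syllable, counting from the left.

The word has 4 syllables; the second syllable is syllable 2 (ka:).
Primary stress: syllable 2 → a.ˈka:.na:g.no.

2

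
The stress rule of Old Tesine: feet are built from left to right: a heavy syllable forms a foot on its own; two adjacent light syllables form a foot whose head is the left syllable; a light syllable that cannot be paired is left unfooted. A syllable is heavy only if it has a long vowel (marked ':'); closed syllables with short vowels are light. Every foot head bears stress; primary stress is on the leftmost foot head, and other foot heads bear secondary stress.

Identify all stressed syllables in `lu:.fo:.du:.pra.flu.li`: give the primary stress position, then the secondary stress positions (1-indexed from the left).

Weights: 1 lu: H, 2 fo: H, 3 du: H, 4 pra L, 5 flu L, 6 li L.
Parse left to right (heavy = foot alone; LL = one foot; stranded L unfooted): (ˈlu:) (ˈfo:) (ˈdu:) (ˈpra.flu) li.
Foot heads: 1, 2, 3, 4.
Primary stress on the leftmost head = syllable 1.
Secondary stress on 2, 3, 4: ˈlu:.ˌfo:.ˌdu:.ˌpra.flu.li.

primary 1, secondary 2, 3, 4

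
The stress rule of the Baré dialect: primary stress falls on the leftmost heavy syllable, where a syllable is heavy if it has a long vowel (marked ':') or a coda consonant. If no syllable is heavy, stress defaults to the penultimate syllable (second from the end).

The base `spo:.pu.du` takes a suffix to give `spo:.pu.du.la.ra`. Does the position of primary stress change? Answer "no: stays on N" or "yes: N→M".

no: stays on 1

Base `spo:.pu.du` (3 syllables):
  Weights: 1 spo: H, 2 pu L, 3 du L.
  Heavy syllables in the domain: 1. The leftmost is syllable 1 (spo:).
  → primary stress on syllable 1.
Suffixed `spo:.pu.du.la.ra` (5 syllables):
  Weights: 1 spo: H, 2 pu L, 3 du L, 4 la L, 5 ra L.
  Heavy syllables in the domain: 1. The leftmost is syllable 1 (spo:).
  → primary stress on syllable 1.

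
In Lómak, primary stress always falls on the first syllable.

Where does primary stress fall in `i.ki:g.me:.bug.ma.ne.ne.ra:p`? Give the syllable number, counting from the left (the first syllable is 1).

1

The word has 8 syllables; the first syllable is syllable 1 (i).
Primary stress: syllable 1 → ˈi.ki:g.me:.bug.ma.ne.ne.ra:p.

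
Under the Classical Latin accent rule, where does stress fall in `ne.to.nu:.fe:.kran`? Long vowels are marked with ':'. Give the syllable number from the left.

Classical Latin: stress the penult if heavy (long vowel or closed), else the antepenult.
Weights: 3 nu: H, 4 fe: H, 5 kran H.
The penult (syllable 4, fe:) is heavy, so it takes stress.
Stress on syllable 4: ne.to.nu:.ˈfe:.kran.

4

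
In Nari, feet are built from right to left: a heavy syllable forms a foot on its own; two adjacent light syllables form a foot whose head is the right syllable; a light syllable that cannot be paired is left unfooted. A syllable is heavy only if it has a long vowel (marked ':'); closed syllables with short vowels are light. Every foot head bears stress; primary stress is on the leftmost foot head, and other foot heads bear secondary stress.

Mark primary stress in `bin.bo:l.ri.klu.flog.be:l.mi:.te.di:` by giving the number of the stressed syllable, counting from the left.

2

Weights: 1 bin L, 2 bo:l H, 3 ri L, 4 klu L, 5 flog L, 6 be:l H, 7 mi: H, 8 te L, 9 di: H.
Parse right to left (heavy = foot alone; LL = one foot; stranded L unfooted): bin (ˈbo:l) ri (klu.ˈflog) (ˈbe:l) (ˈmi:) te (ˈdi:).
Foot heads: 2, 5, 6, 7, 9.
Primary stress on the leftmost head = syllable 2.
Primary stress: syllable 2 → bin.ˈbo:l.ri.klu.flog.be:l.mi:.te.di:.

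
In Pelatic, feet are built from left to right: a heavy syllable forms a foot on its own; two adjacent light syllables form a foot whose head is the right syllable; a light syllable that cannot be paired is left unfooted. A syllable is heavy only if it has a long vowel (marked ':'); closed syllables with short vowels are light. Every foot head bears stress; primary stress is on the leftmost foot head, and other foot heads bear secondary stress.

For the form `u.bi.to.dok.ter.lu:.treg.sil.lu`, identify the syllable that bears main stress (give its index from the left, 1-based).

Weights: 1 u L, 2 bi L, 3 to L, 4 dok L, 5 ter L, 6 lu: H, 7 treg L, 8 sil L, 9 lu L.
Parse left to right (heavy = foot alone; LL = one foot; stranded L unfooted): (u.ˈbi) (to.ˈdok) ter (ˈlu:) (treg.ˈsil) lu.
Foot heads: 2, 4, 6, 8.
Primary stress on the leftmost head = syllable 2.
Primary stress: syllable 2 → u.ˈbi.to.dok.ter.lu:.treg.sil.lu.

2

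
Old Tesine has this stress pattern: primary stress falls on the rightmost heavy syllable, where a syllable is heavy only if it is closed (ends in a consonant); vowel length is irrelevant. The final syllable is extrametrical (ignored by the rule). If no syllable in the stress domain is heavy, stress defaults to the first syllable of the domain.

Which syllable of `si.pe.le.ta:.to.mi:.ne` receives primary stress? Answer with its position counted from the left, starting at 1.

The final syllable (7, ne) is extrametrical; the stress domain is syllables 1–6.
Weights: 1 si L, 2 pe L, 3 le L, 4 ta: L, 5 to L, 6 mi: L.
No heavy syllable in the domain; default to the first syllable of the domain = syllable 1.
Primary stress: syllable 1 → ˈsi.pe.le.ta:.to.mi:.ne.

1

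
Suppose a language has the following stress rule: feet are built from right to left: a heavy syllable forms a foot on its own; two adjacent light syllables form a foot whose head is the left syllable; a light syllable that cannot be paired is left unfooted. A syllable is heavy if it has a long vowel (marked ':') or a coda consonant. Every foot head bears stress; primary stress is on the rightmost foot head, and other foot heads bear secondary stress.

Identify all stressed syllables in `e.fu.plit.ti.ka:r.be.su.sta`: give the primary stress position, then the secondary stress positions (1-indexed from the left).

Weights: 1 e L, 2 fu L, 3 plit H, 4 ti L, 5 ka:r H, 6 be L, 7 su L, 8 sta L.
Parse right to left (heavy = foot alone; LL = one foot; stranded L unfooted): (ˈe.fu) (ˈplit) ti (ˈka:r) be (ˈsu.sta).
Foot heads: 1, 3, 5, 7.
Primary stress on the rightmost head = syllable 7.
Secondary stress on 1, 3, 5: ˌe.fu.ˌplit.ti.ˌka:r.be.ˈsu.sta.

primary 7, secondary 1, 3, 5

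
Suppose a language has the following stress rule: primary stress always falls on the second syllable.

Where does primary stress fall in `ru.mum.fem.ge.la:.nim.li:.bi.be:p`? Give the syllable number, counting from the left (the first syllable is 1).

2

The word has 9 syllables; the second syllable is syllable 2 (mum).
Primary stress: syllable 2 → ru.ˈmum.fem.ge.la:.nim.li:.bi.be:p.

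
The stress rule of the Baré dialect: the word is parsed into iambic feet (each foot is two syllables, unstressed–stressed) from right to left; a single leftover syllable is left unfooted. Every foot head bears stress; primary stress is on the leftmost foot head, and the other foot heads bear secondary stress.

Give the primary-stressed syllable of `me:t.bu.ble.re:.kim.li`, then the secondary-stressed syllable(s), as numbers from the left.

primary 2, secondary 4, 6

Parse right to left into iambic (σˈσ) feet: (me:t.ˈbu) (ble.ˈre:) (kim.ˈli).
Foot heads (stressed positions): 2, 4, 6.
End Rule Leftmost: primary stress on the leftmost head = syllable 2.
Secondary stress on 4, 6: me:t.ˈbu.ble.ˌre:.kim.ˌli.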